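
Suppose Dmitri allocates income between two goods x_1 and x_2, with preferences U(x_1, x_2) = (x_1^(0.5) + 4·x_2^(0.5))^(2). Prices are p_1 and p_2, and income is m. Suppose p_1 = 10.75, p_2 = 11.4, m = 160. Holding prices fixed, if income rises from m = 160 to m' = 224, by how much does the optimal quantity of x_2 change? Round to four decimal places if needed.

Δx_2* = 5.2651

MU_x_1 ∝ x_1^(-0.5), MU_x_2 ∝ 4·x_2^(-0.5), so MRS = (1/4)·(x_2/x_1)^(0.5) = p_1/p_2.
Solve for the ratio: x_2/x_1 = [4·p_1/p_2]^(2).
With the ratio pinned down, the budget gives x_1* = m/(p_1 + p_2·(x_2/x_1)) and x_2* = (x_2/x_1)·x_1*.
Numerically x_2/x_1 = 14.227455, so x_1* = 160/(10.75 + 11.4·14.227455) = 0.9252 and x_2* = 14.227455·0.9252 = 13.1627.
At m' = 224: x_2* = 18.4277. Change: 18.4277 − 13.1627 = 5.2651.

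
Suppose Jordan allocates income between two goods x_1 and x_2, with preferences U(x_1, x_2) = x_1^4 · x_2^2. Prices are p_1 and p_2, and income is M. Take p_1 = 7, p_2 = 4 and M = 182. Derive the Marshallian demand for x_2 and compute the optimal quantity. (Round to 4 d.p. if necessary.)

x_2* = 15.1667

Tangency: MRS = 2·x_2/x_1 = p_1/p_2.
Rearranging, p_2·x_2 = (1/2)·p_1·x_1. Substituting into the budget gives p_1·x_1·(1 + (1/2)) = M.
Demand: x_1*(p_1,p_2,M) = 2/3·M/p_1 and x_2* = 1/3·M/p_2.
At p_1=7, p_2=4, M=182: x_2* = 1/3·182/4 = 15.1667.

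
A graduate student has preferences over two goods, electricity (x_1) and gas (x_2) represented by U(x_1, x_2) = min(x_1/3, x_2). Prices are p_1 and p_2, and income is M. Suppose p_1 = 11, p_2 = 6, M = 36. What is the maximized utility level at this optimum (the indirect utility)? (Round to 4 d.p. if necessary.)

V = 0.9231

With perfect complements, no substitution: consume in ratio x_1:x_2 = 3:1.
Budget: p_1·x_1 + p_2·(1/3)·x_1 = M, so (3·p_1 + p_2)·x_1 = 3·M.
Demand: x_1*(p_1,p_2,M) = 3·M/(3·p_1 + p_2), x_2* = M/(3·p_1 + p_2).
Here 3·11 + 6 = 39, giving x_1* = 2.7692 and x_2* = 0.9231.
Utility at the optimum: U(2.7692, 0.9231) = 0.9231.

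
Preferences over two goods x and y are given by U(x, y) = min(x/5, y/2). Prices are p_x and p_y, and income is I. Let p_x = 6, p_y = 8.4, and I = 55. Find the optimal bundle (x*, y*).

Leontief preferences: the optimum is at the kink where x/5 = y/2, i.e. y = (2/5)·x.
Budget: p_x·x + p_y·(2/5)·x = I, so (5·p_x + 2·p_y)·x = 5·I.
Demand: x*(p_x,p_y,I) = 5·I/(5·p_x + 2·p_y), y* = 2·I/(5·p_x + 2·p_y).
Here 5·6 + 2·8.4 = 46.8, giving x* = 5.8761 and y* = 2.3504.

x* = 5.8761, y* = 2.3504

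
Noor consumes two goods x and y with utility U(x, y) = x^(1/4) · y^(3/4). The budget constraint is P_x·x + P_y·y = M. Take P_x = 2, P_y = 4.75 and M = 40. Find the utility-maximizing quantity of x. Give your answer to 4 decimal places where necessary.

x* = 5

Tangency: MRS = (1/3)·y/x = P_x/P_y.
So 0.25·P_y·y = 0.75·P_x·x; combined with the budget, a share 0.25 of income goes to x.
Demand: x*(P_x,P_y,M) = 0.25·M/P_x and y* = 0.75·M/P_y.
At P_x=2, P_y=4.75, M=40: x* = 0.25·40/2 = 5.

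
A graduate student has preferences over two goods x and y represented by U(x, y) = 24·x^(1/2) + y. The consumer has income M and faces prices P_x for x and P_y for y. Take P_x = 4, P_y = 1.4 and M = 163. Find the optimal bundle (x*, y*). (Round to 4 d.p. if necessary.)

x* = 17.64, y* = 66.0286

MU_x = 12/√x, MU_y = 1. Tangency: 12/√x = P_x/P_y.
Thus x* = (12·P_y/P_x)² — independent of M — with the rest of income spent on y.
Plugging in: x* = (12·1.4/4)² = 17.64, y* = 66.0286.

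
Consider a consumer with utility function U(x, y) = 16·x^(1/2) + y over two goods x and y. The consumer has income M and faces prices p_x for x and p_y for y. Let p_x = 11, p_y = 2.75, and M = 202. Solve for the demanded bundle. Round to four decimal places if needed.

x* = 4, y* = 57.4545

Plugging in: x* = (8·2.75/11)² = 4, y* = 57.4545.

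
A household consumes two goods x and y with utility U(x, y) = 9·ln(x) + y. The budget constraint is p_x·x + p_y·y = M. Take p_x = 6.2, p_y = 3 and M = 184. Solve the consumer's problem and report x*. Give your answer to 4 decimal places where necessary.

x* = 4.3548

Set MRS = p_x/p_y: (9/x)/1 = p_x/p_y.
So x*(p_x,p_y) = 9·p_y/p_x, independent of income; and y* = (M − 9·p_y)/p_y.
At the given prices: x* = 9·3/6.2 = 4.3548.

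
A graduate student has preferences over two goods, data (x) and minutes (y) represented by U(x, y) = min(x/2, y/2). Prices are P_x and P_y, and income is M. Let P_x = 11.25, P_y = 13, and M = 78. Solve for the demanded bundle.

x* = 3.2165, y* = 3.2165

Leontief preferences: the optimum is at the kink where x/2 = y/2, i.e. y = x.
Budget: P_x·x + P_y·x = M, so (2·P_x + 2·P_y)·x = 2·M.
Demand: x*(P_x,P_y,M) = 2·M/(2·P_x + 2·P_y), y* = 2·M/(2·P_x + 2·P_y).
Here 2·11.25 + 2·13 = 48.5, giving x* = 3.2165 and y* = 3.2165.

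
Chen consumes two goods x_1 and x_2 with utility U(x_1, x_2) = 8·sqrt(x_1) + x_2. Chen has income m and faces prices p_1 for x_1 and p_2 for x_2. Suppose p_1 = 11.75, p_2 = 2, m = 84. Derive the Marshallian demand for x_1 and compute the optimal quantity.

Utility is quasi-linear in x_2; the FOC for x_1 is 4/√x_1 = p_1/p_2.
Thus x_1* = (4·p_2/p_1)² — independent of m — with the rest of income spent on x_2.
Plugging in: x_1* = (4·2/11.75)² = 0.4636.

x_1* = 0.4636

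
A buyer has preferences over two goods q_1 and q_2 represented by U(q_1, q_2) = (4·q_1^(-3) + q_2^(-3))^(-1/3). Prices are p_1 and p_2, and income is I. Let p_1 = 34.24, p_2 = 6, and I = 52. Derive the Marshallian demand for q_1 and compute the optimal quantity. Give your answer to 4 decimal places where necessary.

q_1* = 1.2746

MRS = MU_q_1/MU_q_2 = 4·(q_2/q_1)^(4). Set equal to p_1/p_2.
Hence q_2/q_1 = ((1/4)·p_1/p_2)^(1/(4)), i.e. raised to the 0.25 power.
With the ratio pinned down, the budget gives q_1* = I/(p_1 + p_2·(q_2/q_1)) and q_2* = (q_2/q_1)·q_1*.
Numerically q_2/q_1 = 1.092901, so q_1* = 52/(34.24 + 6·1.092901) = 1.2746.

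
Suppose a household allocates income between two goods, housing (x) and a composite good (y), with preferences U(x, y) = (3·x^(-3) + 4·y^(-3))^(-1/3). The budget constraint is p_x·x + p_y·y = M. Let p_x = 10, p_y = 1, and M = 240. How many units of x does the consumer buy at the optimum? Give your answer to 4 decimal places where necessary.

With the ratio pinned down, the budget gives x* = M/(p_x + p_y·(y/x)) and y* = (y/x)·x*.
Numerically y/x = 1.910886, so x* = 240/(10 + 1·1.910886) = 20.1496.

x* = 20.1496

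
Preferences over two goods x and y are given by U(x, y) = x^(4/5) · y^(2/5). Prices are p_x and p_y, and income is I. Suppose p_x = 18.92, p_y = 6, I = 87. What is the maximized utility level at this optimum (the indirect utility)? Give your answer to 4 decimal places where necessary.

Tangency: MRS = 2·y/x = p_x/p_y.
So 0.8·p_y·y = 0.4·p_x·x; combined with the budget, a share 2/3 of income goes to x.
Demand: x*(p_x,p_y,I) = 2/3·I/p_x and y* = 1/3·I/p_y.
At p_x=18.92, p_y=6, I=87: x* = 2/3·87/18.92 = 3.0655, y* = 4.8333.
Utility at the optimum: U(3.0655, 4.8333) = 4.6016.

V = 4.6016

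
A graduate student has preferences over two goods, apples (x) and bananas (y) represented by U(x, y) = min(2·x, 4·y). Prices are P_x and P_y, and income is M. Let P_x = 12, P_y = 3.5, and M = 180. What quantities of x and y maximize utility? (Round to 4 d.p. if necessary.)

Leontief preferences: the optimum is at the kink where x/4 = y/2, i.e. y = (1/2)·x.
Budget: P_x·x + P_y·(1/2)·x = M, so (4·P_x + 2·P_y)·x = 4·M.
Demand: x*(P_x,P_y,M) = 4·M/(4·P_x + 2·P_y), y* = 2·M/(4·P_x + 2·P_y).
Here 4·12 + 2·3.5 = 55, giving x* = 13.0909 and y* = 6.5455.

x* = 13.0909, y* = 6.5455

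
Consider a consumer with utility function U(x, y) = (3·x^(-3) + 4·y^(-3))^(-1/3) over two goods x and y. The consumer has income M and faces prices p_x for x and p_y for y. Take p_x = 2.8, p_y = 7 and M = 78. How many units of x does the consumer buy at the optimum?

From the CES first-order condition, (3/4)·(y/x)^(4) = p_x/p_y.
Hence y/x = ((4/3)·p_x/p_y)^(1/(4)), i.e. raised to the 0.25 power.
Substitute y = (y/x)·x into the budget: x* = M/(p_x + p_y·(y/x)).
Numerically y/x = 0.854574, so x* = 78/(2.8 + 7·0.854574) = 8.8818.

x* = 8.8818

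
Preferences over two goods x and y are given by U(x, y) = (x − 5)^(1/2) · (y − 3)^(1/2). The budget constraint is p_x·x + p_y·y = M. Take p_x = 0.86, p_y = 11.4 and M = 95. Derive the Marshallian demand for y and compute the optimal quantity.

MRS = (y−3)/(x−5). Tangency with p_x/p_y gives y−3 = (p_x/p_y)·(x−5).
After buying the subsistence bundle (5, 3), a share 0.5 of the remaining income goes to x: x* = 5 + 0.5·(M − 5p_x − 3p_y)/p_x.
Discretionary income = 95 − 5·0.86 − 3·11.4 = 56.5; y* = 3 + 0.5·56.5/11.4 = 5.4781.

y* = 5.4781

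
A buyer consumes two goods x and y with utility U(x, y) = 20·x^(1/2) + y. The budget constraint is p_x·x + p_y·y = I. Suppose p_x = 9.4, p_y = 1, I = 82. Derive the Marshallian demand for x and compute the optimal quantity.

MU_x = 10/√x, MU_y = 1. Tangency: 10/√x = p_x/p_y.
Thus x* = (10·p_y/p_x)² — independent of I — with the rest of income spent on y.
Plugging in: x* = (10·1/9.4)² = 1.1317.

x* = 1.1317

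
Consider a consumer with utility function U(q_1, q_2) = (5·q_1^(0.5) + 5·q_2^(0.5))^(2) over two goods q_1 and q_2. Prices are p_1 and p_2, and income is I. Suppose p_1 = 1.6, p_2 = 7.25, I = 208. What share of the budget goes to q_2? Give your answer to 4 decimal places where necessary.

MU_q_1 ∝ 5·q_1^(-0.5), MU_q_2 ∝ 5·q_2^(-0.5), so MRS = (q_2/q_1)^(0.5) = p_1/p_2.
Hence q_2/q_1 = (p_1/p_2)^(1/(0.5)), i.e. raised to the 2 power.
With the ratio pinned down, the budget gives q_1* = I/(p_1 + p_2·(q_2/q_1)) and q_2* = (q_2/q_1)·q_1*.
Numerically q_2/q_1 = 0.048704, so q_1* = 208/(1.6 + 7.25·0.048704) = 106.4972 and q_2* = 0.048704·106.4972 = 5.1868.
Expenditure on q_2: 7.25·5.1868 = 37.6045; share = 0.1808.

share on q_2 = 0.1808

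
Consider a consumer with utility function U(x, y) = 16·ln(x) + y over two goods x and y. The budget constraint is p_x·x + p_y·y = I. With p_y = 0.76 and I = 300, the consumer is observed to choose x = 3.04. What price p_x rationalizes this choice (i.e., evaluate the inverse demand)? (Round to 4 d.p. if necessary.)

p_x = 4

MU_x = 16/x, MU_y = 1. Tangency: 16/x = p_x/p_y.
So x*(p_x,p_y) = 16·p_y/p_x, independent of income; and y* = (I − 16·p_y)/p_y.
Set x* = 3.04 in the demand function and solve for p_x: p_x = 4.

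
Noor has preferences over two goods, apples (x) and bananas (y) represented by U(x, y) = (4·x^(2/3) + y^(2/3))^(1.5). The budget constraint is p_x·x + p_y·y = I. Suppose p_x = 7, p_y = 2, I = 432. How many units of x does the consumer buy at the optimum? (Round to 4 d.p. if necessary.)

x* = 51.7995

From the CES first-order condition, 4·(y/x)^(1/3) = p_x/p_y.
Hence y/x = ((1/4)·p_x/p_y)^(1/(1/3)), i.e. raised to the 3 power.
Substitute y = (y/x)·x into the budget: x* = I/(p_x + p_y·(y/x)).
Numerically y/x = 0.669922, so x* = 432/(7 + 2·0.669922) = 51.7995.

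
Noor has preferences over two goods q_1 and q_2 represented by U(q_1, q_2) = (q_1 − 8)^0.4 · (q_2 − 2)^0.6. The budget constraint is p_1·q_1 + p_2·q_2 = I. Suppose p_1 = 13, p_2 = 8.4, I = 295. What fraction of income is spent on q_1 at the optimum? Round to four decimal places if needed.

share on q_1 = 0.5887

MRS = (2/3)·(q_2−2)/(q_1−8). Tangency with p_1/p_2 gives q_2−2 = (3/2)·(p_1/p_2)·(q_1−8).
Substituting into the budget: q_1* = 8 + 0.4·(I − 8·p_1 − 2·p_2)/p_1, and q_2* = 2 + 0.6·(…)/p_2.
Discretionary income = 295 − 8·13 − 2·8.4 = 174.2; q_1* = 8 + 0.4·174.2/13 = 13.36; q_2* = 2 + 0.6·174.2/8.4 = 14.4429.
Expenditure on q_1: 13·13.36 = 173.68; share = 0.5887.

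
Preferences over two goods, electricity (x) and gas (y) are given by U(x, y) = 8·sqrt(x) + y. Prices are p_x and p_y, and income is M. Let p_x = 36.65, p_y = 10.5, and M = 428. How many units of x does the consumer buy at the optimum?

x* = 1.3133

Plugging in: x* = (4·10.5/36.65)² = 1.3133.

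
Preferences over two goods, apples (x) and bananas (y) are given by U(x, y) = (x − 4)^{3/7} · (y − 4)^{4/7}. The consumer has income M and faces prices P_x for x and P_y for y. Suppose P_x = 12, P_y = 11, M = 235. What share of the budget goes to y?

share on y = 0.535

MRS = (3/4)·(y−4)/(x−4). Tangency with P_x/P_y gives y−4 = (4/3)·(P_x/P_y)·(x−4).
Substituting into the budget: x* = 4 + 3/7·(M − 4·P_x − 4·P_y)/P_x, and y* = 4 + 4/7·(…)/P_y.
Discretionary income = 235 − 4·12 − 4·11 = 143; x* = 4 + 3/7·143/12 = 9.1071; y* = 4 + 4/7·143/11 = 11.4286.
Expenditure on y: 11·11.4286 = 125.7143; share = 0.535.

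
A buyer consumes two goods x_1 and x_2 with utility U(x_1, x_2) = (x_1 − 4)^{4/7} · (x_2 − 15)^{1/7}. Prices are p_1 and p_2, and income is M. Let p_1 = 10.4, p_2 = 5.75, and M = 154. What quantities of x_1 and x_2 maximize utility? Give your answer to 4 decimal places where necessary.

Let x_1' = x_1−4, x_2' = x_2−15. MRS = 4·x_2'/x_1' = p_1/p_2.
Substituting into the budget: x_1* = 4 + 0.8·(M − 4·p_1 − 15·p_2)/p_1, and x_2* = 15 + 0.2·(…)/p_2.
Discretionary income = 154 − 4·10.4 − 15·5.75 = 26.15; x_1* = 4 + 0.8·26.15/10.4 = 6.0115; x_2* = 15 + 0.2·26.15/5.75 = 15.9096.

x_1* = 6.0115, x_2* = 15.9096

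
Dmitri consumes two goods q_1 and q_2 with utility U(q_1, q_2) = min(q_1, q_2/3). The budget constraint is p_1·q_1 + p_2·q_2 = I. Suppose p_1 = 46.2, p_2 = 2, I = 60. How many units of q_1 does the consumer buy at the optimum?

Leontief preferences: the optimum is at the kink where q_1/1 = q_2/3, i.e. q_2 = 3·q_1.
Budget: p_1·q_1 + p_2·3·q_1 = I, so (p_1 + 3·p_2)·q_1 = I.
Demand: q_1*(p_1,p_2,I) = I/(p_1 + 3·p_2), q_2* = 3·I/(p_1 + 3·p_2).
Here 46.2 + 3·2 = 52.2, giving q_1* = 1.1494.

q_1* = 1.1494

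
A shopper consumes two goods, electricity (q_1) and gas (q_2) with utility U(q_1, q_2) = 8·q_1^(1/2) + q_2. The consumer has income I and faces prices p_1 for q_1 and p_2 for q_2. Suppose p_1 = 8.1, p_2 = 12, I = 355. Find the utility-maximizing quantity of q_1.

MU_q_1 = 4/√q_1, MU_q_2 = 1. Tangency: 4/√q_1 = p_1/p_2.
Thus q_1* = (4·p_2/p_1)² — independent of I — with the rest of income spent on q_2.
Plugging in: q_1* = (4·12/8.1)² = 35.1166.

q_1* = 35.1166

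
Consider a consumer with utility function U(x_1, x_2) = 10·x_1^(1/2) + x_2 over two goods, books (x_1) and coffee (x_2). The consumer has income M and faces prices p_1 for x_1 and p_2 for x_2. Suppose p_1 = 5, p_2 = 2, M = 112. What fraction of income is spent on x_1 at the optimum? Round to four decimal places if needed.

Utility is quasi-linear in x_2; the FOC for x_1 is 5/√x_1 = p_1/p_2.
Solve: √x_1 = 5·p_2/p_1, so x_1*(p_1,p_2) = (5·p_2/p_1)², and x_2* = (M − p_1·x_1*)/p_2.
Plugging in: x_1* = (5·2/5)² = 4, x_2* = 46.
Expenditure on x_1: 5·4 = 20; share = 0.1786.

share on x_1 = 0.1786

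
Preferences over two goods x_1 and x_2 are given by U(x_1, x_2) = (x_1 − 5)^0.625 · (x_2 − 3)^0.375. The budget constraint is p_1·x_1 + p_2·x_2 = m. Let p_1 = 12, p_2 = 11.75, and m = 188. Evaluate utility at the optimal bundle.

After buying the subsistence bundle (5, 3), a share 0.625 of the remaining income goes to x_1: x_1* = 5 + 0.625·(m − 5p_1 − 3p_2)/p_1.
Discretionary income = 188 − 5·12 − 3·11.75 = 92.75; x_1* = 5 + 0.625·92.75/12 = 9.8307; x_2* = 3 + 0.375·92.75/11.75 = 5.9601.
Utility at the optimum: U(9.8307, 5.9601) = 4.0202.

V = 4.0202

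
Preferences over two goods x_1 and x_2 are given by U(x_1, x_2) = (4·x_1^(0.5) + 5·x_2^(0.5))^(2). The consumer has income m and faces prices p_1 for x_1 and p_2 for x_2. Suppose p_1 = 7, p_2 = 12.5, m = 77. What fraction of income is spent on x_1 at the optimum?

MRS = MU_x_1/MU_x_2 = (4/5)·(x_2/x_1)^(0.5). Set equal to p_1/p_2.
Hence x_2/x_1 = ((5/4)·p_1/p_2)^(1/(0.5)), i.e. raised to the 2 power.
Substitute x_2 = (x_2/x_1)·x_1 into the budget: x_1* = m/(p_1 + p_2·(x_2/x_1)).
Numerically x_2/x_1 = 0.49, so x_1* = 77/(7 + 12.5·0.49) = 5.8667 and x_2* = 0.49·5.8667 = 2.8747.
Expenditure on x_1: 7·5.8667 = 41.0667; share = 0.5333.

share on x_1 = 0.5333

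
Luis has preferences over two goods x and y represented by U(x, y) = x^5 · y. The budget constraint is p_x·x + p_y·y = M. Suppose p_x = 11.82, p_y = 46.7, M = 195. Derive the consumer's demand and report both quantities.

MU_x/MU_y = (5·y)/(x); tangency sets this equal to p_x/p_y.
Rearranging, p_y·y = (1/5)·p_x·x. Substituting into the budget gives p_x·x·(1 + (1/5)) = M.
Demand: x*(p_x,p_y,M) = 5/6·M/p_x and y* = 1/6·M/p_y.
At p_x=11.82, p_y=46.7, M=195: x* = 5/6·195/11.82 = 13.7479, y* = 0.6959.

x* = 13.7479, y* = 0.6959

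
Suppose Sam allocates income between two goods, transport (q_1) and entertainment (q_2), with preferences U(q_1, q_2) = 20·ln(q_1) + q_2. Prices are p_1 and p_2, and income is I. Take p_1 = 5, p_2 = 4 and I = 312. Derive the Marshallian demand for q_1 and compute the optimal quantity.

Set MRS = p_1/p_2: (20/q_1)/1 = p_1/p_2.
So q_1*(p_1,p_2) = 20·p_2/p_1, independent of income; and q_2* = (I − 20·p_2)/p_2.
At the given prices: q_1* = 20·4/5 = 16.

q_1* = 16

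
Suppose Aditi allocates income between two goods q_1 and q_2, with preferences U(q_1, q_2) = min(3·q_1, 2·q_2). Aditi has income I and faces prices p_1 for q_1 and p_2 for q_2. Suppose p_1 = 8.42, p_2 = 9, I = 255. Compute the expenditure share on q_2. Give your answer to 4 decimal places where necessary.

With perfect complements, no substitution: consume in ratio q_1:q_2 = 2:3.
Budget: p_1·q_1 + p_2·(3/2)·q_1 = I, so (2·p_1 + 3·p_2)·q_1 = 2·I.
Demand: q_1*(p_1,p_2,I) = 2·I/(2·p_1 + 3·p_2), q_2* = 3·I/(2·p_1 + 3·p_2).
Here 2·8.42 + 3·9 = 43.84, giving q_1* = 11.6332 and q_2* = 17.4498.
Expenditure on q_2: 9·17.4498 = 157.0484; share = 0.6159.

share on q_2 = 0.6159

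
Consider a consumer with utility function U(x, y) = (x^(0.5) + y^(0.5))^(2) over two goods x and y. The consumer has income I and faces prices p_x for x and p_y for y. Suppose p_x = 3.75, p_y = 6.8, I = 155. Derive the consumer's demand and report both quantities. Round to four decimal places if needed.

x* = 26.6414, y* = 8.1022

MRS = MU_x/MU_y = (y/x)^(0.5). Set equal to p_x/p_y.
Solve for the ratio: y/x = [p_x/p_y]^(2).
Substitute y = (y/x)·x into the budget: x* = I/(p_x + p_y·(y/x)).
Numerically y/x = 0.30412, so x* = 155/(3.75 + 6.8·0.30412) = 26.6414 and y* = 0.30412·26.6414 = 8.1022.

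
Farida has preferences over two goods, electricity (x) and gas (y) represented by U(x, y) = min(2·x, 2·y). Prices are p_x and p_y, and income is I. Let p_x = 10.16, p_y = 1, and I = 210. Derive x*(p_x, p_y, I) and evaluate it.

Leontief preferences: the optimum is at the kink where x/2 = y/2, i.e. y = x.
Budget: p_x·x + p_y·x = I, so (2·p_x + 2·p_y)·x = 2·I.
Demand: x*(p_x,p_y,I) = 2·I/(2·p_x + 2·p_y), y* = 2·I/(2·p_x + 2·p_y).
Here 2·10.16 + 2·1 = 22.32, giving x* = 18.8172.

x* = 18.8172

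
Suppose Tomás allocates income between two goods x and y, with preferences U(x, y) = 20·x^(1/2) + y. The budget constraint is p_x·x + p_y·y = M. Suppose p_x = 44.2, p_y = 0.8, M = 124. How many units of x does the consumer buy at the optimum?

x* = 0.0328

MU_x = 10/√x, MU_y = 1. Tangency: 10/√x = p_x/p_y.
Thus x* = (10·p_y/p_x)² — independent of M — with the rest of income spent on y.
Plugging in: x* = (10·0.8/44.2)² = 0.0328.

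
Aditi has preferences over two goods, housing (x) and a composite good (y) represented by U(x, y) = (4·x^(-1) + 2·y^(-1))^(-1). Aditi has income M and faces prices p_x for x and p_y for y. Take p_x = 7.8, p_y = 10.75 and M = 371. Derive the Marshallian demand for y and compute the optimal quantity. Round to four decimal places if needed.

y* = 15.6541

MRS = MU_x/MU_y = 2·(y/x)^(2). Set equal to p_x/p_y.
Hence y/x = ((1/2)·p_x/p_y)^(1/(2)), i.e. raised to the 0.5 power.
Substitute y = (y/x)·x into the budget: x* = M/(p_x + p_y·(y/x)).
Numerically y/x = 0.602321, so x* = 371/(7.8 + 10.75·0.602321) = 25.9896 and y* = 0.602321·25.9896 = 15.6541.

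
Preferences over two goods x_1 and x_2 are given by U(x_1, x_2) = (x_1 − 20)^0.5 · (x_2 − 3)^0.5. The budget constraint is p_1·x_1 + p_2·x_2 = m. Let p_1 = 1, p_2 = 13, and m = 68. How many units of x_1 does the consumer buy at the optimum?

Substituting into the budget: x_1* = 20 + 0.5·(m − 20·p_1 − 3·p_2)/p_1, and x_2* = 3 + 0.5·(…)/p_2.
Discretionary income = 68 − 20·1 − 3·13 = 9; x_1* = 20 + 0.5·9/1 = 24.5.

x_1* = 24.5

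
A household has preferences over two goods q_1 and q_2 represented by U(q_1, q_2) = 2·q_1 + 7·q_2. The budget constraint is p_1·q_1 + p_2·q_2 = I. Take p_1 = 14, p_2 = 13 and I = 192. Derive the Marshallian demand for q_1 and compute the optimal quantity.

q_1* = 0

q_2 gives more utility per dollar, so spend all income on q_2: q_2* = I/p_2, q_1* = 0.
Numerically: q_1* = 0, q_2* = 14.7692.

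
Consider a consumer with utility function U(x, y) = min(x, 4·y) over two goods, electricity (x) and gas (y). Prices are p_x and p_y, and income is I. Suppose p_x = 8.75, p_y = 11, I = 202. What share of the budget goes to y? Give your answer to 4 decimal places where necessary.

Leontief preferences: the optimum is at the kink where x/4 = y/1, i.e. y = (1/4)·x.
Budget: p_x·x + p_y·(1/4)·x = I, so (4·p_x + p_y)·x = 4·I.
Demand: x*(p_x,p_y,I) = 4·I/(4·p_x + p_y), y* = I/(4·p_x + p_y).
Here 4·8.75 + 11 = 46, giving x* = 17.5652 and y* = 4.3913.
Expenditure on y: 11·4.3913 = 48.3043; share = 0.2391.

share on y = 0.2391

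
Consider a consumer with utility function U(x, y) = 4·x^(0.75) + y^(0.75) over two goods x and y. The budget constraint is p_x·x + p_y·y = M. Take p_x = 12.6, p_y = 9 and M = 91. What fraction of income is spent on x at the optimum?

share on x = 0.9894

From the CES first-order condition, 4·(y/x)^(0.25) = p_x/p_y.
Solve for the ratio: y/x = [(1/4)·p_x/p_y]^(4).
With the ratio pinned down, the budget gives x* = M/(p_x + p_y·(y/x)) and y* = (y/x)·x*.
Numerically y/x = 0.015006, so x* = 91/(12.6 + 9·0.015006) = 7.1456 and y* = 0.015006·7.1456 = 0.1072.
Expenditure on x: 12.6·7.1456 = 90.0349; share = 0.9894.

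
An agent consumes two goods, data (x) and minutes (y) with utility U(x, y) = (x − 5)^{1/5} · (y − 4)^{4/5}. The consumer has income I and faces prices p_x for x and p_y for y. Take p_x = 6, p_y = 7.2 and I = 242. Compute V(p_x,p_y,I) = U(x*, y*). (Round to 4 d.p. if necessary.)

V = 15.9995

Substituting into the budget: x* = 5 + 0.2·(I − 5·p_x − 4·p_y)/p_x, and y* = 4 + 0.8·(…)/p_y.
Discretionary income = 242 − 5·6 − 4·7.2 = 183.2; x* = 5 + 0.2·183.2/6 = 11.1067; y* = 4 + 0.8·183.2/7.2 = 24.3556.
Utility at the optimum: U(11.1067, 24.3556) = 15.9995.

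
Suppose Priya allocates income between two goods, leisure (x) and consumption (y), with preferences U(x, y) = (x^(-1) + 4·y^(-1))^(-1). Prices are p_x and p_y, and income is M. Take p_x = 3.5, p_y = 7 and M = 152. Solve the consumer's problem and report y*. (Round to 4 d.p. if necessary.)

y* = 16.0424

From the CES first-order condition, (1/4)·(y/x)^(2) = p_x/p_y.
Solve for the ratio: y/x = [4·p_x/p_y]^(0.5).
With the ratio pinned down, the budget gives x* = M/(p_x + p_y·(y/x)) and y* = (y/x)·x*.
Numerically y/x = 1.414214, so x* = 152/(3.5 + 7·1.414214) = 11.3437 and y* = 1.414214·11.3437 = 16.0424.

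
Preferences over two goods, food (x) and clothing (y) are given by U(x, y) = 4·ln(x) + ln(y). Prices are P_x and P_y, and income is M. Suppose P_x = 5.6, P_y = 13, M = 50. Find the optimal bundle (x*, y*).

The MRS is 4·y/x. Set MRS = P_x/P_y.
Rearranging, P_y·y = (1/4)·P_x·x. Substituting into the budget gives P_x·x·(1 + (1/4)) = M.
Demand: x*(P_x,P_y,M) = 0.8·M/P_x and y* = 0.2·M/P_y.
At P_x=5.6, P_y=13, M=50: x* = 0.8·50/5.6 = 7.1429, y* = 0.7692.

x* = 7.1429, y* = 0.7692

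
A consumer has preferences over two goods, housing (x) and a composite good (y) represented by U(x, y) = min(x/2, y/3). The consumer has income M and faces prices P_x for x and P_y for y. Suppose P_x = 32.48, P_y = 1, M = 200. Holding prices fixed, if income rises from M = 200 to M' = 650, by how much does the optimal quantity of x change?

Δx* = 13.2431

Leontief preferences: the optimum is at the kink where x/2 = y/3, i.e. y = (3/2)·x.
Budget: P_x·x + P_y·(3/2)·x = M, so (2·P_x + 3·P_y)·x = 2·M.
Demand: x*(P_x,P_y,M) = 2·M/(2·P_x + 3·P_y), y* = 3·M/(2·P_x + 3·P_y).
Here 2·32.48 + 3·1 = 67.96, giving x* = 5.8858.
At M' = 650: x* = 19.1289. Change: 19.1289 − 5.8858 = 13.2431.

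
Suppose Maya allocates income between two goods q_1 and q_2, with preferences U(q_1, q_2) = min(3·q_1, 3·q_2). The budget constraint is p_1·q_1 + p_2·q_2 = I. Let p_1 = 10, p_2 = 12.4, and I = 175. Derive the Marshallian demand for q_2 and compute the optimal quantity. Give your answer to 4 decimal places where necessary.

Demand: q_1*(p_1,p_2,I) = 3·I/(3·p_1 + 3·p_2), q_2* = 3·I/(3·p_1 + 3·p_2).
Here 3·10 + 3·12.4 = 67.2, giving q_2* = 7.8125.

q_2* = 7.8125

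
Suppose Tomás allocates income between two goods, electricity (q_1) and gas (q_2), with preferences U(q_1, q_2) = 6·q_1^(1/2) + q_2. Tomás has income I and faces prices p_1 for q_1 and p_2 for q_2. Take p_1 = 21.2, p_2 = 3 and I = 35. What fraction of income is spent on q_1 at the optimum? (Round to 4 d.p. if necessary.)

share on q_1 = 0.1092

Utility is quasi-linear in q_2; the FOC for q_1 is 3/√q_1 = p_1/p_2.
Solve: √q_1 = 3·p_2/p_1, so q_1*(p_1,p_2) = (3·p_2/p_1)², and q_2* = (I − p_1·q_1*)/p_2.
Plugging in: q_1* = (3·3/21.2)² = 0.1802, q_2* = 10.3931.
Expenditure on q_1: 21.2·0.1802 = 3.8208; share = 0.1092.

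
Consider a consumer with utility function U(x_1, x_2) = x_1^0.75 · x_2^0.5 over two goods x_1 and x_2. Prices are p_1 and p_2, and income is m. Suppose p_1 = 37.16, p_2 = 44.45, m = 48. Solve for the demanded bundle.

The MRS is (3/2)·x_2/x_1. Set MRS = p_1/p_2.
So 0.75·p_2·x_2 = 0.5·p_1·x_1; combined with the budget, a share 0.6 of income goes to x_1.
Demand: x_1*(p_1,p_2,m) = 0.6·m/p_1 and x_2* = 0.4·m/p_2.
At p_1=37.16, p_2=44.45, m=48: x_1* = 0.6·48/37.16 = 0.775, x_2* = 0.4319.

x_1* = 0.775, x_2* = 0.4319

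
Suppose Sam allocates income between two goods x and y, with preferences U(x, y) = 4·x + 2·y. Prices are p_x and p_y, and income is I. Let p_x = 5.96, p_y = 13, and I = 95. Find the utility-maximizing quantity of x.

x gives more utility per dollar, so spend all income on x: x* = I/p_x, y* = 0.
Numerically: x* = 15.9396, y* = 0.

x* = 15.9396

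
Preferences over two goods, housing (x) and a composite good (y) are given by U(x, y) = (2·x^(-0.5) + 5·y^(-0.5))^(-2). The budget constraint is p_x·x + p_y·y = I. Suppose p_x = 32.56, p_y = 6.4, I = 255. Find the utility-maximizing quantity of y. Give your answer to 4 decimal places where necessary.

y* = 20.6049

With the ratio pinned down, the budget gives x* = I/(p_x + p_y·(y/x)) and y* = (y/x)·x*.
Numerically y/x = 5.448743, so x* = 255/(32.56 + 6.4·5.448743) = 3.7816 and y* = 5.448743·3.7816 = 20.6049.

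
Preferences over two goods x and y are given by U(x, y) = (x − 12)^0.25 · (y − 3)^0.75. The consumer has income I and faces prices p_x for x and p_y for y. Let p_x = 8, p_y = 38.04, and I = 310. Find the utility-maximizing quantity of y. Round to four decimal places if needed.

y* = 4.9692

Let x' = x−12, y' = y−3. MRS = (1/3)·y'/x' = p_x/p_y.
Substituting into the budget: x* = 12 + 0.25·(I − 12·p_x − 3·p_y)/p_x, and y* = 3 + 0.75·(…)/p_y.
Discretionary income = 310 − 12·8 − 3·38.04 = 99.88; y* = 3 + 0.75·99.88/38.04 = 4.9692.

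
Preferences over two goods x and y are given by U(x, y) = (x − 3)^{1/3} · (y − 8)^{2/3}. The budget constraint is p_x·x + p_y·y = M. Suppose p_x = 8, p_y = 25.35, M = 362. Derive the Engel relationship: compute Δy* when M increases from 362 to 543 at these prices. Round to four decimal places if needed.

Δy* = 4.76

This is Cobb-Douglas in (x−3, y−8): tangency gives 1/3·p_y·(y−8) = 2/3·p_x·(x−3).
Substituting into the budget: x* = 3 + 1/3·(M − 3·p_x − 8·p_y)/p_x, and y* = 8 + 2/3·(…)/p_y.
Discretionary income = 362 − 3·8 − 8·25.35 = 135.2; y* = 8 + 2/3·135.2/25.35 = 11.5556.
At M' = 543: y* = 16.3156. Change: 16.3156 − 11.5556 = 4.76.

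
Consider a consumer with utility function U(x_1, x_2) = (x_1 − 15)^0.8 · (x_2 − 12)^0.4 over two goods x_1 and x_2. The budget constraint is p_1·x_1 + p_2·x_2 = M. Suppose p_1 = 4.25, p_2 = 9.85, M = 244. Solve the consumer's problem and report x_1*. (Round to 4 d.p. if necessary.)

Let x_1' = x_1−15, x_2' = x_2−12. MRS = 2·x_2'/x_1' = p_1/p_2.
After buying the subsistence bundle (15, 12), a share 2/3 of the remaining income goes to x_1: x_1* = 15 + 2/3·(M − 15p_1 − 12p_2)/p_1.
Discretionary income = 244 − 15·4.25 − 12·9.85 = 62.05; x_1* = 15 + 2/3·62.05/4.25 = 24.7333.

x_1* = 24.7333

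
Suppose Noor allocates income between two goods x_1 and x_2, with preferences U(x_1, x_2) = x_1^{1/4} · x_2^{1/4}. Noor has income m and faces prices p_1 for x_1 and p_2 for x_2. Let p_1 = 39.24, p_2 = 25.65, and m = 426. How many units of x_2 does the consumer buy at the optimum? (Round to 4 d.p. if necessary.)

Demand: x_1*(p_1,p_2,m) = 0.5·m/p_1 and x_2* = 0.5·m/p_2.
At p_1=39.24, p_2=25.65, m=426: x_2* = 0.5·426/25.65 = 8.3041.

x_2* = 8.3041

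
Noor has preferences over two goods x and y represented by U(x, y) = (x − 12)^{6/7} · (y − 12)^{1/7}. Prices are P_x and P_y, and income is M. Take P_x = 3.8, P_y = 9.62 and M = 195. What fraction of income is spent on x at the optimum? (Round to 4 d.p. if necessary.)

share on x = 0.3831

Discretionary income = 195 − 12·3.8 − 12·9.62 = 33.96; x* = 12 + 6/7·33.96/3.8 = 19.6602; y* = 12 + 1/7·33.96/9.62 = 12.5043.
Expenditure on x: 3.8·19.6602 = 74.7086; share = 0.3831.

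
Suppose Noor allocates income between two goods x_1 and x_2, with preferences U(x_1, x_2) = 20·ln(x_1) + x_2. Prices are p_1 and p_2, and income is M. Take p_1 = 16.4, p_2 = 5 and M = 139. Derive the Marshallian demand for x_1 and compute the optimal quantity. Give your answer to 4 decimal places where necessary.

x_1* = 6.0976

MU_x_1 = 20/x_1, MU_x_2 = 1. Tangency: 20/x_1 = p_1/p_2.
So x_1*(p_1,p_2) = 20·p_2/p_1, independent of income; and x_2* = (M − 20·p_2)/p_2.
At the given prices: x_1* = 20·5/16.4 = 6.0976.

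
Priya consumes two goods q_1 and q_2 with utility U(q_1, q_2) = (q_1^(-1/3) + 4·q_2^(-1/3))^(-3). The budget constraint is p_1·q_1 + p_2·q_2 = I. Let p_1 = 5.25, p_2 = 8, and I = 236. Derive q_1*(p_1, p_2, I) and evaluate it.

q_1* = 10.8515

Substitute q_2 = (q_2/q_1)·q_1 into the budget: q_1* = I/(p_1 + p_2·(q_2/q_1)).
Numerically q_2/q_1 = 2.062277, so q_1* = 236/(5.25 + 8·2.062277) = 10.8515.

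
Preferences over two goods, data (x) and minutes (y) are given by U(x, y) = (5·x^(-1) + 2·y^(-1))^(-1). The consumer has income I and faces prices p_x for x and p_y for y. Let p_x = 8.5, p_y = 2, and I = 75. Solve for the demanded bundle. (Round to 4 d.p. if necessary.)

Substitute y = (y/x)·x into the budget: x* = I/(p_x + p_y·(y/x)).
Numerically y/x = 1.30384, so x* = 75/(8.5 + 2·1.30384) = 6.7521 and y* = 1.30384·6.7521 = 8.8036.

x* = 6.7521, y* = 8.8036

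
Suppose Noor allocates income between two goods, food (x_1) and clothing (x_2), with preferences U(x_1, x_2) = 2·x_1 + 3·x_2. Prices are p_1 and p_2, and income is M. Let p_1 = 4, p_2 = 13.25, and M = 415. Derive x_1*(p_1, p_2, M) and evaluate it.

x_1* = 103.75

Linear utility — the consumer picks whichever good has higher MU/price: 2/4 = 0.5 vs 3/13.25 = 0.2264.
x_1 gives more utility per dollar, so spend all income on x_1: x_1* = M/p_1, x_2* = 0.
Numerically: x_1* = 103.75, x_2* = 0.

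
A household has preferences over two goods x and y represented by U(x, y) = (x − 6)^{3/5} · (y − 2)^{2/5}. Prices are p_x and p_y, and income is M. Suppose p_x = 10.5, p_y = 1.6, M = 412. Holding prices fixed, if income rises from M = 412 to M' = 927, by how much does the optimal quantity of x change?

Δx* = 29.4286

MRS = (3/2)·(y−2)/(x−6). Tangency with p_x/p_y gives y−2 = (2/3)·(p_x/p_y)·(x−6).
Substituting into the budget: x* = 6 + 0.6·(M − 6·p_x − 2·p_y)/p_x, and y* = 2 + 0.4·(…)/p_y.
Discretionary income = 412 − 6·10.5 − 2·1.6 = 345.8; x* = 6 + 0.6·345.8/10.5 = 25.76.
At M' = 927: x* = 55.1886. Change: 55.1886 − 25.76 = 29.4286.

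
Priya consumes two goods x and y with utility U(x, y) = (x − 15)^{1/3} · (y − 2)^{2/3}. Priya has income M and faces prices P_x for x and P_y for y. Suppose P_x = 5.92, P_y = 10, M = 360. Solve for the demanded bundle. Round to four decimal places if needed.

Let x' = x−15, y' = y−2. MRS = (1/2)·y'/x' = P_x/P_y.
Substituting into the budget: x* = 15 + 1/3·(M − 15·P_x − 2·P_y)/P_x, and y* = 2 + 2/3·(…)/P_y.
Discretionary income = 360 − 15·5.92 − 2·10 = 251.2; x* = 15 + 1/3·251.2/5.92 = 29.1441; y* = 2 + 2/3·251.2/10 = 18.7467.

x* = 29.1441, y* = 18.7467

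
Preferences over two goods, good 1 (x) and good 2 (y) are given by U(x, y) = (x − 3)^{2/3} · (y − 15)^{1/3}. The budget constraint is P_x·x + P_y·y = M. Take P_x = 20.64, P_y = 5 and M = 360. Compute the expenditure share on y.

share on y = 0.4149

Let x' = x−3, y' = y−15. MRS = 2·y'/x' = P_x/P_y.
Substituting into the budget: x* = 3 + 2/3·(M − 3·P_x − 15·P_y)/P_x, and y* = 15 + 1/3·(…)/P_y.
Discretionary income = 360 − 3·20.64 − 15·5 = 223.08; x* = 3 + 2/3·223.08/20.64 = 10.2054; y* = 15 + 1/3·223.08/5 = 29.872.
Expenditure on y: 5·29.872 = 149.36; share = 0.4149.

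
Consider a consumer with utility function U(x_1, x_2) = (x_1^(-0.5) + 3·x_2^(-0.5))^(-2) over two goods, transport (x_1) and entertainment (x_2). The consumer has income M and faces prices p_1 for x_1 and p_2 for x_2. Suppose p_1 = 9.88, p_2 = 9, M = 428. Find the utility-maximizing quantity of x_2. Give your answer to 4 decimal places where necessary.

x_2* = 31.7899

MU_x_1 ∝ x_1^(-1.5), MU_x_2 ∝ 3·x_2^(-1.5), so MRS = (1/3)·(x_2/x_1)^(1.5) = p_1/p_2.
Solve for the ratio: x_2/x_1 = [3·p_1/p_2]^(2/3).
With the ratio pinned down, the budget gives x_1* = M/(p_1 + p_2·(x_2/x_1)) and x_2* = (x_2/x_1)·x_1*.
Numerically x_2/x_1 = 2.213556, so x_1* = 428/(9.88 + 9·2.213556) = 14.3615 and x_2* = 2.213556·14.3615 = 31.7899.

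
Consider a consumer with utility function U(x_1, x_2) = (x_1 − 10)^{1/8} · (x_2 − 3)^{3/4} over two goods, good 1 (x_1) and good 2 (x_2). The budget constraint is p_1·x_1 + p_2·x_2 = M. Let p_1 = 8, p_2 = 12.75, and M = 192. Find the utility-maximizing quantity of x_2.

Discretionary income = 192 − 10·8 − 3·12.75 = 73.75; x_2* = 3 + 6/7·73.75/12.75 = 7.958.

x_2* = 7.958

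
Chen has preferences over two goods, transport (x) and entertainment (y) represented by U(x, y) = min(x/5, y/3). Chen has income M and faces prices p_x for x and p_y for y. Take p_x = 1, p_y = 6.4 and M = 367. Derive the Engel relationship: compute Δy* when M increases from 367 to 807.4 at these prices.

Δy* = 54.595

Leontief preferences: the optimum is at the kink where x/5 = y/3, i.e. y = (3/5)·x.
Budget: p_x·x + p_y·(3/5)·x = M, so (5·p_x + 3·p_y)·x = 5·M.
Demand: x*(p_x,p_y,M) = 5·M/(5·p_x + 3·p_y), y* = 3·M/(5·p_x + 3·p_y).
Here 5·1 + 3·6.4 = 24.2, giving y* = 45.4959.
At M' = 807.4: y* = 100.0909. Change: 100.0909 − 45.4959 = 54.595.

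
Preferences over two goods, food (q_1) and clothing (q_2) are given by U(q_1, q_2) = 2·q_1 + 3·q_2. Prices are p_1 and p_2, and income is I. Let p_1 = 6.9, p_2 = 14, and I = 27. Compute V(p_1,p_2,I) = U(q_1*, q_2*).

V = 7.8261

Perfect substitutes: compare marginal utility per dollar. 2/p_1 vs 3/p_2 → 0.2899 vs 0.2143.
q_1 gives more utility per dollar, so spend all income on q_1: q_1* = I/p_1, q_2* = 0.
Numerically: q_1* = 3.913, q_2* = 0.
Utility at the optimum: U(3.913, 0) = 7.8261.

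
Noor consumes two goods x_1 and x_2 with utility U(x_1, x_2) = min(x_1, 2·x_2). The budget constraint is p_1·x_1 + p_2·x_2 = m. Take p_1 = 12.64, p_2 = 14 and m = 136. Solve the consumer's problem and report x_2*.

x_2* = 3.4623

With perfect complements, no substitution: consume in ratio x_1:x_2 = 2:1.
Budget: p_1·x_1 + p_2·(1/2)·x_1 = m, so (2·p_1 + p_2)·x_1 = 2·m.
Demand: x_1*(p_1,p_2,m) = 2·m/(2·p_1 + p_2), x_2* = m/(2·p_1 + p_2).
Here 2·12.64 + 14 = 39.28, giving x_2* = 3.4623.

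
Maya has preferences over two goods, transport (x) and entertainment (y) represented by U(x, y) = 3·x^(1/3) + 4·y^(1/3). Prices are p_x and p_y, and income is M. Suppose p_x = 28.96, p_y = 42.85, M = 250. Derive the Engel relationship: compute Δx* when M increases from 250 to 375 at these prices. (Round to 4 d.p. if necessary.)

MU_x ∝ 3·x^(-2/3), MU_y ∝ 4·y^(-2/3), so MRS = (3/4)·(y/x)^(2/3) = p_x/p_y.
Hence y/x = ((4/3)·p_x/p_y)^(1/(2/3)), i.e. raised to the 1.5 power.
With the ratio pinned down, the budget gives x* = M/(p_x + p_y·(y/x)) and y* = (y/x)·x*.
Numerically y/x = 0.855421, so x* = 250/(28.96 + 42.85·0.855421) = 3.8101.
At M' = 375: x* = 5.7152. Change: 5.7152 − 3.8101 = 1.9051.

Δx* = 1.9051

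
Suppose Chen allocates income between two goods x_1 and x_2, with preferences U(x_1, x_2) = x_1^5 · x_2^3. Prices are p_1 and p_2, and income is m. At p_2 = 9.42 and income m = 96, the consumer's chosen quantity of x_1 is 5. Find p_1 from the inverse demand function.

MU_x_1/MU_x_2 = (5·x_2)/(3·x_1); tangency sets this equal to p_1/p_2.
Rearranging, p_2·x_2 = (3/5)·p_1·x_1. Substituting into the budget gives p_1·x_1·(1 + (3/5)) = m.
Demand: x_1*(p_1,p_2,m) = 0.625·m/p_1 and x_2* = 0.375·m/p_2.
Set x_1* = 5 in the demand function and solve for p_1: p_1 = 12.

p_1 = 12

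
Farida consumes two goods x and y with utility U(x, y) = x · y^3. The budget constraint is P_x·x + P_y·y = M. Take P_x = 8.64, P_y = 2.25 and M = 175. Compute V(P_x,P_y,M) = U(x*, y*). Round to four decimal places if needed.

Tangency: MRS = (1/3)·y/x = P_x/P_y.
So P_y·y = 3·P_x·x; combined with the budget, a share 0.25 of income goes to x.
Demand: x*(P_x,P_y,M) = 0.25·M/P_x and y* = 0.75·M/P_y.
At P_x=8.64, P_y=2.25, M=175: x* = 0.25·175/8.64 = 5.0637, y* = 58.3333.
Utility at the optimum: U(5.0637, 58.3333) = 1005112.5525.

V = 1005112.5525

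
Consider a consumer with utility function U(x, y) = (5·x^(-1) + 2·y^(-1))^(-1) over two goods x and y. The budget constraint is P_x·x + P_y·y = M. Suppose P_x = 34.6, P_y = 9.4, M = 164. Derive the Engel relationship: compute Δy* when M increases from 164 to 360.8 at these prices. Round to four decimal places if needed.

Δy* = 5.1906

Substitute y = (y/x)·x into the budget: x* = M/(P_x + P_y·(y/x)).
Numerically y/x = 1.2134, so x* = 164/(34.6 + 9.4·1.2134) = 3.5648 and y* = 1.2134·3.5648 = 4.3255.
At M' = 360.8: y* = 9.516. Change: 9.516 − 4.3255 = 5.1906.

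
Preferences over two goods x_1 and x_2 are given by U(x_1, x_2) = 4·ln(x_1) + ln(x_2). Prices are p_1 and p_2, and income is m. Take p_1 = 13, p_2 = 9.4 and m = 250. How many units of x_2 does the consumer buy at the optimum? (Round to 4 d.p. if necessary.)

x_2* = 5.3191

MU_x_1/MU_x_2 = (4·x_2)/(x_1); tangency sets this equal to p_1/p_2.
So 4·p_2·x_2 = p_1·x_1; combined with the budget, a share 0.8 of income goes to x_1.
Demand: x_1*(p_1,p_2,m) = 0.8·m/p_1 and x_2* = 0.2·m/p_2.
At p_1=13, p_2=9.4, m=250: x_2* = 0.2·250/9.4 = 5.3191.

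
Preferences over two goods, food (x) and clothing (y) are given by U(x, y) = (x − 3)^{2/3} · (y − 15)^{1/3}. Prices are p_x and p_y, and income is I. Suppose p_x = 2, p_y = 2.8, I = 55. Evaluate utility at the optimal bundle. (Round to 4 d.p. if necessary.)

V = 1.6555

Let x' = x−3, y' = y−15. MRS = 2·y'/x' = p_x/p_y.
Substituting into the budget: x* = 3 + 2/3·(I − 3·p_x − 15·p_y)/p_x, and y* = 15 + 1/3·(…)/p_y.
Discretionary income = 55 − 3·2 − 15·2.8 = 7; x* = 3 + 2/3·7/2 = 5.3333; y* = 15 + 1/3·7/2.8 = 15.8333.
Utility at the optimum: U(5.3333, 15.8333) = 1.6555.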